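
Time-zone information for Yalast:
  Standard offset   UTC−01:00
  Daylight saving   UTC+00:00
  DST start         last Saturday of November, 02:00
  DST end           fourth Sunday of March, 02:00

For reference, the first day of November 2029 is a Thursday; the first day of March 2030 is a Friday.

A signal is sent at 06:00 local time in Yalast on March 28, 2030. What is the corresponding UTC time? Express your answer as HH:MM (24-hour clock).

1 November 2029 is a Thursday, so Saturdays fall on 3, 10, 17, 24; the last is November 24.
1 March 2030 is a Friday, so the first Sunday is March 3 and the fourth is March 24.
March 28, 2030 does not fall between 24 November 2029 and 24 March 2030, so daylight saving is not in effect and Yalast is at UTC−01:00.
06:00 local + 1h = 07:00 UTC.

07:00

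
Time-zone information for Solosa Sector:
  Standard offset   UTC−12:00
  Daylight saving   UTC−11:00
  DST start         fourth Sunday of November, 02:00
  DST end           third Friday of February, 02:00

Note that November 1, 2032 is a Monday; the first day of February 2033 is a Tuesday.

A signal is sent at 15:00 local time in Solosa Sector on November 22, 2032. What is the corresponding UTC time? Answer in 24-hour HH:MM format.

03:00

1 November 2032 is a Monday, so the first Sunday is November 7 and the fourth is November 28.
1 February 2033 is a Tuesday, so the first Friday is February 4 and the third is February 18.
November 22, 2032 does not fall between 28 November 2032 and 18 February 2033, so daylight saving is not in effect and Solosa Sector is at UTC−12:00.
15:00 local + 12h = 03:00 UTC (rolling into the next day, 23 November 2032).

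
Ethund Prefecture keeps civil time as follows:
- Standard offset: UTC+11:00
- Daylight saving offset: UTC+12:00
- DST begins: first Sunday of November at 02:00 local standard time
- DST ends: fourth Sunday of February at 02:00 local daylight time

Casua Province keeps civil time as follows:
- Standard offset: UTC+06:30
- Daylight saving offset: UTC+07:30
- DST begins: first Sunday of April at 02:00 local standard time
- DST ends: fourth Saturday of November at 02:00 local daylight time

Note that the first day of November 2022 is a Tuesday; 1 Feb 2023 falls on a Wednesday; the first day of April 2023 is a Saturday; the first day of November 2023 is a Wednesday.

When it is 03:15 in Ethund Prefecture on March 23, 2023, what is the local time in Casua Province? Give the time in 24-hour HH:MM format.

1 November 2022 is a Tuesday, so the first Sunday is November 6.
1 February 2023 is a Wednesday, so the first Sunday is February 5 and the fourth is February 26.
March 23, 2023 is outside the daylight-saving period (6 November 2022 – 26 February 2023), so Ethund Prefecture is on standard time, UTC+11:00.
03:15 Ethund Prefecture − 11h = 16:15 UTC (rolling into the previous day, 22 March 2023).
1 April 2023 is a Saturday, so the first Sunday is April 2.
1 November 2023 is a Wednesday, so the first Saturday is November 4 and the fourth is November 25.
At the standard offset (UTC+06:30), 16:15 UTC + 6h30m = 22:45 Casua Province standard time.
Daylight saving runs 2 April – 25 November; the standard-time date in Casua Province, March 22, 2023, is outside that window, so Casua Province is on standard time at UTC+06:30.
16:15 UTC + 6h30m = 22:45 Casua Province.

22:45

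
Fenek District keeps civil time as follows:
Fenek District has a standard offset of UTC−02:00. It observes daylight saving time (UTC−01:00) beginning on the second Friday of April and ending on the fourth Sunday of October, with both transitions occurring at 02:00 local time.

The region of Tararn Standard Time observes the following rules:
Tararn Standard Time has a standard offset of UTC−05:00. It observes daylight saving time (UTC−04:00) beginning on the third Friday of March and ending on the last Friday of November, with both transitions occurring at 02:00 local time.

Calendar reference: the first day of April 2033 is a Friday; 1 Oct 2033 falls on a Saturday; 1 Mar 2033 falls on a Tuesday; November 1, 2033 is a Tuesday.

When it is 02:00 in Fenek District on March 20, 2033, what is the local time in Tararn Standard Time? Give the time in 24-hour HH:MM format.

00:00

1 April 2033 is a Friday, so the first Friday is April 1 and the second is April 8.
1 October 2033 is a Saturday, so the first Sunday is October 2 and the fourth is October 23.
March 20, 2033 is outside the daylight-saving period (8 April – 23 October), so Fenek District is on standard time, UTC−02:00.
02:00 Fenek District + 2h = 04:00 UTC.
1 March 2033 is a Tuesday, so the first Friday is March 4 and the third is March 18.
1 November 2033 is a Tuesday, so Fridays fall on 4, 11, 18, 25; the last is November 25.
At the standard offset (UTC−05:00), 04:00 UTC − 5h = 23:00 Tararn Standard Time standard time (rolling into the previous day, 19 March 2033).
The standard-time date in Tararn Standard Time, March 19, 2033, falls between 18 March and 25 November, so daylight saving is in effect and Tararn Standard Time is at UTC−04:00.
04:00 UTC − 4h = 00:00 Tararn Standard Time.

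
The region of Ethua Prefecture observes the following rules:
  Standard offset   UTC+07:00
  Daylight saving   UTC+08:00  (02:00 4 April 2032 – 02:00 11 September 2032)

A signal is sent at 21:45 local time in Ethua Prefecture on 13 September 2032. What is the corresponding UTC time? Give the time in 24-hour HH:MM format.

14:45

13 September 2032 is outside the daylight-saving period (4 April – 11 September), so Ethua Prefecture is on standard time, UTC+07:00.
21:45 local − 7h = 14:45 UTC.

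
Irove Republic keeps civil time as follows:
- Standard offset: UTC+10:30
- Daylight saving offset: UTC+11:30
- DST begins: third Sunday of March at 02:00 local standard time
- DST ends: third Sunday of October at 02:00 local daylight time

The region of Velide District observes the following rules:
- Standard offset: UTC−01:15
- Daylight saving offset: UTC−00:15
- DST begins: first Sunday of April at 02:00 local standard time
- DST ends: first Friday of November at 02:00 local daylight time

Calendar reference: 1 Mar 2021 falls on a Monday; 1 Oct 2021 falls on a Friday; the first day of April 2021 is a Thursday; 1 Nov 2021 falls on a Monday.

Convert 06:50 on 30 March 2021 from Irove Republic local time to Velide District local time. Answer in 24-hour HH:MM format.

18:05

1 March 2021 is a Monday, so the first Sunday is March 7 and the third is March 21.
1 October 2021 is a Friday, so the first Sunday is October 3 and the third is October 17.
30 March 2021 lies within the daylight-saving period (21 March – 17 October), so Irove Republic is on daylight time, UTC+11:30.
06:50 Irove Republic − 11h30m = 19:20 UTC (rolling into the previous day, 29 March 2021).
1 April 2021 is a Thursday, so the first Sunday is April 4.
1 November 2021 is a Monday, so the first Friday is November 5.
At the standard offset (UTC−01:15), 19:20 UTC − 1h15m = 18:05 Velide District standard time.
The standard-time date in Velide District, 29 March 2021, is outside the daylight-saving period (4 April – 5 November), so Velide District is on standard time, UTC−01:15.
19:20 UTC − 1h15m = 18:05 Velide District.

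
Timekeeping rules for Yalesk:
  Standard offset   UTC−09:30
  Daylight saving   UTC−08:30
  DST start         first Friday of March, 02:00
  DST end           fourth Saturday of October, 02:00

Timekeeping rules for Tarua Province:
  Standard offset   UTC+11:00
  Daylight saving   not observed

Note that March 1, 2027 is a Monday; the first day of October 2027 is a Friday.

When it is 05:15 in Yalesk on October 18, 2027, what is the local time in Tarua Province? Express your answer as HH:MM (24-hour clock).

1 March 2027 is a Monday, so the first Friday is March 5.
1 October 2027 is a Friday, so the first Saturday is October 2 and the fourth is October 23.
October 18, 2027 falls between 5 March and 23 October, so daylight saving is in effect and Yalesk is at UTC−08:30.
05:15 Yalesk + 8h30m = 13:45 UTC.
Tarua Province has no daylight saving, so its offset is UTC+11:00 year-round.
13:45 UTC + 11h = 00:45 Tarua Province (rolling into the next day, 19 October 2027).

00:45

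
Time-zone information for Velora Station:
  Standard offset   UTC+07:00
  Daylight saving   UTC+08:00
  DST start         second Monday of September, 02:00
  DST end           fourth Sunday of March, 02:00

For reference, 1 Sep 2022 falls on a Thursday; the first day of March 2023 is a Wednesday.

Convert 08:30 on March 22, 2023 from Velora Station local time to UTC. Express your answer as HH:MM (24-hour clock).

1 September 2022 is a Thursday, so the first Monday is September 5 and the second is September 12.
1 March 2023 is a Wednesday, so the first Sunday is March 5 and the fourth is March 26.
Daylight saving runs 12 September 2022 – 26 March 2023; March 22, 2023 is inside that window, so Velora Station is at UTC+08:00.
08:30 local − 8h = 00:30 UTC.

00:30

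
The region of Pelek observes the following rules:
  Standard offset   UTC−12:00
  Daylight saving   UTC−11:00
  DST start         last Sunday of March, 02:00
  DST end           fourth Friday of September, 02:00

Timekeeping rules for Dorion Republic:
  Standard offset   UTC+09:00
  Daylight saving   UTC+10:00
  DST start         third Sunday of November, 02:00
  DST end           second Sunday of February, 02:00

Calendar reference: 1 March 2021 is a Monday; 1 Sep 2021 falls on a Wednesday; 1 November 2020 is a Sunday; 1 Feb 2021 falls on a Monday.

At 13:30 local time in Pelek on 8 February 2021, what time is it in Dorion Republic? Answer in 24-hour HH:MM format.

11:30

1 March 2021 is a Monday, so Sundays fall on 7, 14, 21, 28; the last is March 28.
1 September 2021 is a Wednesday, so the first Friday is September 3 and the fourth is September 24.
8 February 2021 does not fall between 28 March and 24 September, so daylight saving is not in effect and Pelek is at UTC−12:00.
13:30 Pelek + 12h = 01:30 UTC (rolling into the next day, 9 February 2021).
1 November 2020 is a Sunday, so the first Sunday is November 1 and the third is November 15.
1 February 2021 is a Monday, so the first Sunday is February 7 and the second is February 14.
At the standard offset (UTC+09:00), 01:30 UTC + 9h = 10:30 Dorion Republic standard time.
Daylight saving runs 15 November 2020 – 14 February 2021; the standard-time date in Dorion Republic, 9 February 2021, is inside that window, so Dorion Republic is at UTC+10:00.
01:30 UTC + 10h = 11:30 Dorion Republic.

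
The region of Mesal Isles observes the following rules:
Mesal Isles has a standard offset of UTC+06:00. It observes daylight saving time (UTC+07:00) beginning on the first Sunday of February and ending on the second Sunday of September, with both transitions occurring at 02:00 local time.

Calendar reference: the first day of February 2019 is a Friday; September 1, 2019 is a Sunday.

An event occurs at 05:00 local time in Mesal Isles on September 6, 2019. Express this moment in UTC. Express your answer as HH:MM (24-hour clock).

1 February 2019 is a Friday, so the first Sunday is February 3.
1 September 2019 is a Sunday, so the first Sunday is September 1 and the second is September 8.
September 6, 2019 falls between 3 February and 8 September, so daylight saving is in effect and Mesal Isles is at UTC+07:00.
05:00 local − 7h = 22:00 UTC (rolling into the previous day, 5 September 2019).

22:00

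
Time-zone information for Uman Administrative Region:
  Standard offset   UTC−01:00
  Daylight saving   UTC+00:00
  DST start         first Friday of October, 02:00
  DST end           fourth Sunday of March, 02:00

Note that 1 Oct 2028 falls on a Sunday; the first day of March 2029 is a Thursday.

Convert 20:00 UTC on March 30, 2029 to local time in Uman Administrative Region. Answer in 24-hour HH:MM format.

19:00

1 October 2028 is a Sunday, so the first Friday is October 6.
1 March 2029 is a Thursday, so the first Sunday is March 4 and the fourth is March 25.
At the standard offset (UTC−01:00), 20:00 UTC − 1h = 19:00 Uman Administrative Region standard time.
The standard-time date in Uman Administrative Region, March 30, 2029, does not fall between 6 October 2028 and 25 March 2029, so daylight saving is not in effect and Uman Administrative Region is at UTC−01:00.
20:00 UTC − 1h = 19:00 local.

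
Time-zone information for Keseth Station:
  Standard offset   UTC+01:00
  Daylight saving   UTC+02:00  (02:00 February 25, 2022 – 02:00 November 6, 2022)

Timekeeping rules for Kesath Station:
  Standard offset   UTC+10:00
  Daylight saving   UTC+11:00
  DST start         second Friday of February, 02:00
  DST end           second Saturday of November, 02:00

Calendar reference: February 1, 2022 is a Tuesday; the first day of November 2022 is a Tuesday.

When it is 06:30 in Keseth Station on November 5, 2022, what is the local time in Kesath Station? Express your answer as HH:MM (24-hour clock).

November 5, 2022 lies within the daylight-saving period (25 February – 6 November), so Keseth Station is on daylight time, UTC+02:00.
06:30 Keseth Station − 2h = 04:30 UTC.
1 February 2022 is a Tuesday, so the first Friday is February 4 and the second is February 11.
1 November 2022 is a Tuesday, so the first Saturday is November 5 and the second is November 12.
At the standard offset (UTC+10:00), 04:30 UTC + 10h = 14:30 Kesath Station standard time.
The standard-time date in Kesath Station, November 5, 2022, lies within the daylight-saving period (11 February – 12 November), so Kesath Station is on daylight time, UTC+11:00.
04:30 UTC + 11h = 15:30 Kesath Station.

15:30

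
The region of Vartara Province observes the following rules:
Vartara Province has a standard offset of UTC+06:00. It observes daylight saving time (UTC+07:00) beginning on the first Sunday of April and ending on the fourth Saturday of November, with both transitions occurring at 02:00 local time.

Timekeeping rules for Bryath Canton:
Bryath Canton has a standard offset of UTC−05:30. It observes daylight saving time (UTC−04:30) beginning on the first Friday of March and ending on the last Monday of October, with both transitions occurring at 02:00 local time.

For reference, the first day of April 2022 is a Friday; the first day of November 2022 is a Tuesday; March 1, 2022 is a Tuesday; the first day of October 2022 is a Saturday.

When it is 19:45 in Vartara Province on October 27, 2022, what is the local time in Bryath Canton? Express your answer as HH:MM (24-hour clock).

1 April 2022 is a Friday, so the first Sunday is April 3.
1 November 2022 is a Tuesday, so the first Saturday is November 5 and the fourth is November 26.
October 27, 2022 falls between 3 April and 26 November, so daylight saving is in effect and Vartara Province is at UTC+07:00.
19:45 Vartara Province − 7h = 12:45 UTC.
1 March 2022 is a Tuesday, so the first Friday is March 4.
1 October 2022 is a Saturday, so Mondays fall on 3, 10, 17, 24, 31; the last is October 31.
At the standard offset (UTC−05:30), 12:45 UTC − 5h30m = 07:15 Bryath Canton standard time.
Daylight saving runs 4 March – 31 October; the standard-time date in Bryath Canton, October 27, 2022, is inside that window, so Bryath Canton is at UTC−04:30.
12:45 UTC − 4h30m = 08:15 Bryath Canton.

08:15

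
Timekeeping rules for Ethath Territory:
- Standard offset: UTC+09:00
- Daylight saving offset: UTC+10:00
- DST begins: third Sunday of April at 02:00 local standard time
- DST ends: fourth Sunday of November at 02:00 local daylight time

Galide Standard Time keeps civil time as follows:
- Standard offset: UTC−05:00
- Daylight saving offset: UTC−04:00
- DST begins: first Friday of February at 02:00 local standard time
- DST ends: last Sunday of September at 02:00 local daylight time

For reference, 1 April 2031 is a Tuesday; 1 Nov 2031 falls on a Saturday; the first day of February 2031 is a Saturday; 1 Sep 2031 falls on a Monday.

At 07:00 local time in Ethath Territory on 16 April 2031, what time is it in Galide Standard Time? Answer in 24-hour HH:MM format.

18:00

1 April 2031 is a Tuesday, so the first Sunday is April 6 and the third is April 20.
1 November 2031 is a Saturday, so the first Sunday is November 2 and the fourth is November 23.
Daylight saving runs 20 April – 23 November; 16 April 2031 is outside that window, so Ethath Territory is on standard time at UTC+09:00.
07:00 Ethath Territory − 9h = 22:00 UTC (rolling into the previous day, 15 April 2031).
1 February 2031 is a Saturday, so the first Friday is February 7.
1 September 2031 is a Monday, so Sundays fall on 7, 14, 21, 28; the last is September 28.
At the standard offset (UTC−05:00), 22:00 UTC − 5h = 17:00 Galide Standard Time standard time.
The standard-time date in Galide Standard Time, 15 April 2031, lies within the daylight-saving period (7 February – 28 September), so Galide Standard Time is on daylight time, UTC−04:00.
22:00 UTC − 4h = 18:00 Galide Standard Time.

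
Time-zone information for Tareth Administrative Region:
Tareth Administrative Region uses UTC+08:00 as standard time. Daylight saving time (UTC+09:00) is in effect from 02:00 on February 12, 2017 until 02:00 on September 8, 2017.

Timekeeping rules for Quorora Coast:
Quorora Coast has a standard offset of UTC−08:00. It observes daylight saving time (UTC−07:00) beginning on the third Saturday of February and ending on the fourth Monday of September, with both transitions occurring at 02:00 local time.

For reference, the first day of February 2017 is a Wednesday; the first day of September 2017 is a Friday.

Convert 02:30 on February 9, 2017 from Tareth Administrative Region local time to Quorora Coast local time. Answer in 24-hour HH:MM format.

February 9, 2017 does not fall between 12 February and 8 September, so daylight saving is not in effect and Tareth Administrative Region is at UTC+08:00.
02:30 Tareth Administrative Region − 8h = 18:30 UTC (rolling into the previous day, 8 February 2017).
1 February 2017 is a Wednesday, so the first Saturday is February 4 and the third is February 18.
1 September 2017 is a Friday, so the first Monday is September 4 and the fourth is September 25.
At the standard offset (UTC−08:00), 18:30 UTC − 8h = 10:30 Quorora Coast standard time.
The standard-time date in Quorora Coast, February 8, 2017, is outside the daylight-saving period (18 February – 25 September), so Quorora Coast is on standard time, UTC−08:00.
18:30 UTC − 8h = 10:30 Quorora Coast.

10:30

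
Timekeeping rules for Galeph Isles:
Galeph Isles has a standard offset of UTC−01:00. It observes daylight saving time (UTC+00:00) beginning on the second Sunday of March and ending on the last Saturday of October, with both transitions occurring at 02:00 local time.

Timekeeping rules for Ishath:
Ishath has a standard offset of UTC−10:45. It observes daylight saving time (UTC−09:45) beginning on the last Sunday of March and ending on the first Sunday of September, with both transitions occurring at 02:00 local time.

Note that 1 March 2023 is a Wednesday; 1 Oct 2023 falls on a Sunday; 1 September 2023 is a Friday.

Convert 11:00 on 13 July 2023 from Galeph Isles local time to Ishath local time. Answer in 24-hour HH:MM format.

1 March 2023 is a Wednesday, so the first Sunday is March 5 and the second is March 12.
1 October 2023 is a Sunday, so Saturdays fall on 7, 14, 21, 28; the last is October 28.
Daylight saving runs 12 March – 28 October; 13 July 2023 is inside that window, so Galeph Isles is at UTC+00:00.
11:00 Galeph Isles − 0h = 11:00 UTC.
1 March 2023 is a Wednesday, so Sundays fall on 5, 12, 19, 26; the last is March 26.
1 September 2023 is a Friday, so the first Sunday is September 3.
At the standard offset (UTC−10:45), 11:00 UTC − 10h45m = 00:15 Ishath standard time.
Daylight saving runs 26 March – 3 September; the standard-time date in Ishath, 13 July 2023, is inside that window, so Ishath is at UTC−09:45.
11:00 UTC − 9h45m = 01:15 Ishath.

01:15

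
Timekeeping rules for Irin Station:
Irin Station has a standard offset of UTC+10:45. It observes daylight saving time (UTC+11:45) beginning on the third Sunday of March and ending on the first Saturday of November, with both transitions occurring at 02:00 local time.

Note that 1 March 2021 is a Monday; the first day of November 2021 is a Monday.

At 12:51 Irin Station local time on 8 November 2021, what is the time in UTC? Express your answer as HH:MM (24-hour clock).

02:06

1 March 2021 is a Monday, so the first Sunday is March 7 and the third is March 21.
1 November 2021 is a Monday, so the first Saturday is November 6.
Daylight saving runs 21 March – 6 November; 8 November 2021 is outside that window, so Irin Station is on standard time at UTC+10:45.
12:51 local − 10h45m = 02:06 UTC.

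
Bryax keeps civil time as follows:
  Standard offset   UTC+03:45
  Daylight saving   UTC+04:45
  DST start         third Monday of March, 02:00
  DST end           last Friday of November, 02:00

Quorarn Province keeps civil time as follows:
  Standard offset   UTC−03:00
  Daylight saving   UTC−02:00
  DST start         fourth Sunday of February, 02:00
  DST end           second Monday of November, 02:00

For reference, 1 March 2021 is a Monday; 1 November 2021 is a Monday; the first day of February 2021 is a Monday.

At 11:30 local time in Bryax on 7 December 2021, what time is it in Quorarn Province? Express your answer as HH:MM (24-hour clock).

04:45

1 March 2021 is a Monday, so the first Monday is March 1 and the third is March 15.
1 November 2021 is a Monday, so Fridays fall on 5, 12, 19, 26; the last is November 26.
7 December 2021 is outside the daylight-saving period (15 March – 26 November), so Bryax is on standard time, UTC+03:45.
11:30 Bryax − 3h45m = 07:45 UTC.
1 February 2021 is a Monday, so the first Sunday is February 7 and the fourth is February 28.
1 November 2021 is a Monday, so the first Monday is November 1 and the second is November 8.
At the standard offset (UTC−03:00), 07:45 UTC − 3h = 04:45 Quorarn Province standard time.
The standard-time date in Quorarn Province, 7 December 2021, does not fall between 28 February and 8 November, so daylight saving is not in effect and Quorarn Province is at UTC−03:00.
07:45 UTC − 3h = 04:45 Quorarn Province.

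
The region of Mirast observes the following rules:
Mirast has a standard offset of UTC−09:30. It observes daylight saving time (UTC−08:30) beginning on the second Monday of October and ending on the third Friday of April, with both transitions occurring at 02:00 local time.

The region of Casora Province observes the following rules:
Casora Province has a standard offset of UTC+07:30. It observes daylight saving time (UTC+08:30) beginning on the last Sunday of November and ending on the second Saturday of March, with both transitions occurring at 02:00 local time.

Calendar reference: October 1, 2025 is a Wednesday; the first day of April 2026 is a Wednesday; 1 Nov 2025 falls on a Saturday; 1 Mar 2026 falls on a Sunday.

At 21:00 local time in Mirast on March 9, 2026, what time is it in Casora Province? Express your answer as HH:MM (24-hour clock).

1 October 2025 is a Wednesday, so the first Monday is October 6 and the second is October 13.
1 April 2026 is a Wednesday, so the first Friday is April 3 and the third is April 17.
March 9, 2026 falls between 13 October 2025 and 17 April 2026, so daylight saving is in effect and Mirast is at UTC−08:30.
21:00 Mirast + 8h30m = 05:30 UTC (rolling into the next day, 10 March 2026).
1 November 2025 is a Saturday, so Sundays fall on 2, 9, 16, 23, 30; the last is November 30.
1 March 2026 is a Sunday, so the first Saturday is March 7 and the second is March 14.
At the standard offset (UTC+07:30), 05:30 UTC + 7h30m = 13:00 Casora Province standard time.
The standard-time date in Casora Province, March 10, 2026, lies within the daylight-saving period (30 November 2025 – 14 March 2026), so Casora Province is on daylight time, UTC+08:30.
05:30 UTC + 8h30m = 14:00 Casora Province.

14:00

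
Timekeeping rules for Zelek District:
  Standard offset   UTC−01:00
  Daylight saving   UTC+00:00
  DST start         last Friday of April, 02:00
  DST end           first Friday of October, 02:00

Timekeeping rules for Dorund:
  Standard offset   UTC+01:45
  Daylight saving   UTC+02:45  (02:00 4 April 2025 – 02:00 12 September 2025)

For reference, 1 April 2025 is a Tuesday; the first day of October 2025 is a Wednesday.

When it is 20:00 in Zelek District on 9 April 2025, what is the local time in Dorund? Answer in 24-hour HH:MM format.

23:45

1 April 2025 is a Tuesday, so Fridays fall on 4, 11, 18, 25; the last is April 25.
1 October 2025 is a Wednesday, so the first Friday is October 3.
9 April 2025 is outside the daylight-saving period (25 April – 3 October), so Zelek District is on standard time, UTC−01:00.
20:00 Zelek District + 1h = 21:00 UTC.
At the standard offset (UTC+01:45), 21:00 UTC + 1h45m = 22:45 Dorund standard time.
The standard-time date in Dorund, 9 April 2025, falls between 4 April and 12 September, so daylight saving is in effect and Dorund is at UTC+02:45.
21:00 UTC + 2h45m = 23:45 Dorund.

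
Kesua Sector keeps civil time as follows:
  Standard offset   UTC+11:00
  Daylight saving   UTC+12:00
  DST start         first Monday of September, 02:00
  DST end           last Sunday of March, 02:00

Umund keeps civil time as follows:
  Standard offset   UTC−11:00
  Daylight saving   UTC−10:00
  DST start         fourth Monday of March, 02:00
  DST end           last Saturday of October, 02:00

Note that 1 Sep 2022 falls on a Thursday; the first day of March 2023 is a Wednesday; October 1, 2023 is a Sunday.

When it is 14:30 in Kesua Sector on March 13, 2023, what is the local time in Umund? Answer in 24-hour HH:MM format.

15:30

1 September 2022 is a Thursday, so the first Monday is September 5.
1 March 2023 is a Wednesday, so Sundays fall on 5, 12, 19, 26; the last is March 26.
Daylight saving runs 5 September 2022 – 26 March 2023; March 13, 2023 is inside that window, so Kesua Sector is at UTC+12:00.
14:30 Kesua Sector − 12h = 02:30 UTC.
1 March 2023 is a Wednesday, so the first Monday is March 6 and the fourth is March 27.
1 October 2023 is a Sunday, so Saturdays fall on 7, 14, 21, 28; the last is October 28.
At the standard offset (UTC−11:00), 02:30 UTC − 11h = 15:30 Umund standard time (rolling into the previous day, 12 March 2023).
Daylight saving runs 27 March – 28 October; the standard-time date in Umund, March 12, 2023, is outside that window, so Umund is on standard time at UTC−11:00.
02:30 UTC − 11h = 15:30 Umund (rolling into the previous day, 12 March 2023).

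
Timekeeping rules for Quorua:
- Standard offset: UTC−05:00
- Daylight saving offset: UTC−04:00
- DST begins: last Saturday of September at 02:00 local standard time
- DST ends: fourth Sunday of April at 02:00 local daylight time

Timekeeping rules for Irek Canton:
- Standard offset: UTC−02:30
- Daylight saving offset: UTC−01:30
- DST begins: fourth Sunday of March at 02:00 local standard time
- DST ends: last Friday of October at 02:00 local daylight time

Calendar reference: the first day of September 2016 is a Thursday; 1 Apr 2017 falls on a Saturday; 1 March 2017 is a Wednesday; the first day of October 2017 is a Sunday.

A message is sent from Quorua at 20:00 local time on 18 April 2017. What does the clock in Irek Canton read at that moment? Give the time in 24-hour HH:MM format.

1 September 2016 is a Thursday, so Saturdays fall on 3, 10, 17, 24; the last is September 24.
1 April 2017 is a Saturday, so the first Sunday is April 2 and the fourth is April 23.
18 April 2017 lies within the daylight-saving period (24 September 2016 – 23 April 2017), so Quorua is on daylight time, UTC−04:00.
20:00 Quorua + 4h = 00:00 UTC (rolling into the next day, 19 April 2017).
1 March 2017 is a Wednesday, so the first Sunday is March 5 and the fourth is March 26.
1 October 2017 is a Sunday, so Fridays fall on 6, 13, 20, 27; the last is October 27.
At the standard offset (UTC−02:30), 00:00 UTC − 2h30m = 21:30 Irek Canton standard time (rolling into the previous day, 18 April 2017).
Daylight saving runs 26 March – 27 October; the standard-time date in Irek Canton, 18 April 2017, is inside that window, so Irek Canton is at UTC−01:30.
00:00 UTC − 1h30m = 22:30 Irek Canton (rolling into the previous day, 18 April 2017).

22:30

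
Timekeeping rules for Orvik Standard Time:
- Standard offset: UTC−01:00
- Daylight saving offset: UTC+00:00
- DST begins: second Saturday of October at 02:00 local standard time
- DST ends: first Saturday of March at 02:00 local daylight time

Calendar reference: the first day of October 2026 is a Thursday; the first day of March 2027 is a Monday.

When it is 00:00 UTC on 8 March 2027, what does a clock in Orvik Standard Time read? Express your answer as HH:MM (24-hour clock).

23:00

1 October 2026 is a Thursday, so the first Saturday is October 3 and the second is October 10.
1 March 2027 is a Monday, so the first Saturday is March 6.
At the standard offset (UTC−01:00), 00:00 UTC − 1h = 23:00 Orvik Standard Time standard time (rolling into the previous day, 7 March 2027).
Daylight saving runs 10 October 2026 – 6 March 2027; the standard-time date in Orvik Standard Time, 7 March 2027, is outside that window, so Orvik Standard Time is on standard time at UTC−01:00.
00:00 UTC − 1h = 23:00 local (rolling into the previous day, 7 March 2027).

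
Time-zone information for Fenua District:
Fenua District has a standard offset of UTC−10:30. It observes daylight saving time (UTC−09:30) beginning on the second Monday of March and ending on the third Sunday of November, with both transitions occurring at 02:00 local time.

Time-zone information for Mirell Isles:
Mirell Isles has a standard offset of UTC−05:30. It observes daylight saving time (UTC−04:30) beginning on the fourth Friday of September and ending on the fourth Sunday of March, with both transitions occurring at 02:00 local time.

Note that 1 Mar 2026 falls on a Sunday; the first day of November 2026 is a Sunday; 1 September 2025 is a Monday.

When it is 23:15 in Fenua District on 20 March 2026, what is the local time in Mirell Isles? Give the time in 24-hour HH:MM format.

04:15

1 March 2026 is a Sunday, so the first Monday is March 2 and the second is March 9.
1 November 2026 is a Sunday, so the first Sunday is November 1 and the third is November 15.
20 March 2026 lies within the daylight-saving period (9 March – 15 November), so Fenua District is on daylight time, UTC−09:30.
23:15 Fenua District + 9h30m = 08:45 UTC (rolling into the next day, 21 March 2026).
1 September 2025 is a Monday, so the first Friday is September 5 and the fourth is September 26.
1 March 2026 is a Sunday, so the first Sunday is March 1 and the fourth is March 22.
At the standard offset (UTC−05:30), 08:45 UTC − 5h30m = 03:15 Mirell Isles standard time.
Daylight saving runs 26 September 2025 – 22 March 2026; the standard-time date in Mirell Isles, 21 March 2026, is inside that window, so Mirell Isles is at UTC−04:30.
08:45 UTC − 4h30m = 04:15 Mirell Isles.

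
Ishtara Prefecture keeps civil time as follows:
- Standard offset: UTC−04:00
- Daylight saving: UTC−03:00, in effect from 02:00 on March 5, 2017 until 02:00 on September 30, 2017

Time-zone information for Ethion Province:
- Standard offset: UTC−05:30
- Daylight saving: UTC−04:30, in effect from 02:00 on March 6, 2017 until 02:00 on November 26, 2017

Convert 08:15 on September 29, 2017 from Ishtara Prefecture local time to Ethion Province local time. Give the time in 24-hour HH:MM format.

06:45

September 29, 2017 lies within the daylight-saving period (5 March – 30 September), so Ishtara Prefecture is on daylight time, UTC−03:00.
08:15 Ishtara Prefecture + 3h = 11:15 UTC.
At the standard offset (UTC−05:30), 11:15 UTC − 5h30m = 05:45 Ethion Province standard time.
Daylight saving runs 6 March – 26 November; the standard-time date in Ethion Province, September 29, 2017, is inside that window, so Ethion Province is at UTC−04:30.
11:15 UTC − 4h30m = 06:45 Ethion Province.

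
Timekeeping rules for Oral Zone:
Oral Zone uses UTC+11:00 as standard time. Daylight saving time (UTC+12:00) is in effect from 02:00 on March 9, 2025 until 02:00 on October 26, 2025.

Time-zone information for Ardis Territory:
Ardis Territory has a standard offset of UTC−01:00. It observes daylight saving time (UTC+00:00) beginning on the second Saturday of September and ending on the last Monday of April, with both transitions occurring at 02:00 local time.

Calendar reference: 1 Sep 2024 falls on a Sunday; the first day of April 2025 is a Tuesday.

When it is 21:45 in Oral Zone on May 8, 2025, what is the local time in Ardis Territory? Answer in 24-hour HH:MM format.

May 8, 2025 falls between 9 March and 26 October, so daylight saving is in effect and Oral Zone is at UTC+12:00.
21:45 Oral Zone − 12h = 09:45 UTC.
1 September 2024 is a Sunday, so the first Saturday is September 7 and the second is September 14.
1 April 2025 is a Tuesday, so Mondays fall on 7, 14, 21, 28; the last is April 28.
At the standard offset (UTC−01:00), 09:45 UTC − 1h = 08:45 Ardis Territory standard time.
The standard-time date in Ardis Territory, May 8, 2025, does not fall between 14 September 2024 and 28 April 2025, so daylight saving is not in effect and Ardis Territory is at UTC−01:00.
09:45 UTC − 1h = 08:45 Ardis Territory.

08:45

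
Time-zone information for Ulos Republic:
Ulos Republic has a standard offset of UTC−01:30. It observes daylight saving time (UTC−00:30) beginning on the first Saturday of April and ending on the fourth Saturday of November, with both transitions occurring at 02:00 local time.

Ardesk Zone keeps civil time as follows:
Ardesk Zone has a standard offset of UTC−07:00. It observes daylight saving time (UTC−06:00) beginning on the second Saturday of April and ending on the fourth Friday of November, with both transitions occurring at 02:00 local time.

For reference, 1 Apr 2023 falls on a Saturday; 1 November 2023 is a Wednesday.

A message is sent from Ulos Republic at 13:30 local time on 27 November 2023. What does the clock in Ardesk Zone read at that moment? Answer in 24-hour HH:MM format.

1 April 2023 is a Saturday, so the first Saturday is April 1.
1 November 2023 is a Wednesday, so the first Saturday is November 4 and the fourth is November 25.
27 November 2023 is outside the daylight-saving period (1 April – 25 November), so Ulos Republic is on standard time, UTC−01:30.
13:30 Ulos Republic + 1h30m = 15:00 UTC.
1 April 2023 is a Saturday, so the first Saturday is April 1 and the second is April 8.
1 November 2023 is a Wednesday, so the first Friday is November 3 and the fourth is November 24.
At the standard offset (UTC−07:00), 15:00 UTC − 7h = 08:00 Ardesk Zone standard time.
Daylight saving runs 8 April – 24 November; the standard-time date in Ardesk Zone, 27 November 2023, is outside that window, so Ardesk Zone is on standard time at UTC−07:00.
15:00 UTC − 7h = 08:00 Ardesk Zone.

08:00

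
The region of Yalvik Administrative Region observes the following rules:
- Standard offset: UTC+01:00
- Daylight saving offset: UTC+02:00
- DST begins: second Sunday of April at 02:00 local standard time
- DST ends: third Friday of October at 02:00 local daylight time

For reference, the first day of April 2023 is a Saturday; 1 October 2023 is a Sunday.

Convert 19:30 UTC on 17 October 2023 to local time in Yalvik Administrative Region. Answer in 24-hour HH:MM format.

1 April 2023 is a Saturday, so the first Sunday is April 2 and the second is April 9.
1 October 2023 is a Sunday, so the first Friday is October 6 and the third is October 20.
At the standard offset (UTC+01:00), 19:30 UTC + 1h = 20:30 Yalvik Administrative Region standard time.
The standard-time date in Yalvik Administrative Region, 17 October 2023, falls between 9 April and 20 October, so daylight saving is in effect and Yalvik Administrative Region is at UTC+02:00.
19:30 UTC + 2h = 21:30 local.

21:30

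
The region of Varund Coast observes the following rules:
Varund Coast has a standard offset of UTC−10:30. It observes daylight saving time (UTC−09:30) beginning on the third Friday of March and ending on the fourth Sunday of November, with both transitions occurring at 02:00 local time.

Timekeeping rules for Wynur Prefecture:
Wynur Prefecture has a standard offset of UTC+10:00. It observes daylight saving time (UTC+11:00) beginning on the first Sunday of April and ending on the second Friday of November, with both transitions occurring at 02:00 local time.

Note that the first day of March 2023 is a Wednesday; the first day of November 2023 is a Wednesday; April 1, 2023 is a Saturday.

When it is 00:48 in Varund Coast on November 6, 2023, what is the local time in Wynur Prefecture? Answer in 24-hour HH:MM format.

21:18

1 March 2023 is a Wednesday, so the first Friday is March 3 and the third is March 17.
1 November 2023 is a Wednesday, so the first Sunday is November 5 and the fourth is November 26.
November 6, 2023 lies within the daylight-saving period (17 March – 26 November), so Varund Coast is on daylight time, UTC−09:30.
00:48 Varund Coast + 9h30m = 10:18 UTC.
1 April 2023 is a Saturday, so the first Sunday is April 2.
1 November 2023 is a Wednesday, so the first Friday is November 3 and the second is November 10.
At the standard offset (UTC+10:00), 10:18 UTC + 10h = 20:18 Wynur Prefecture standard time.
The standard-time date in Wynur Prefecture, November 6, 2023, falls between 2 April and 10 November, so daylight saving is in effect and Wynur Prefecture is at UTC+11:00.
10:18 UTC + 11h = 21:18 Wynur Prefecture.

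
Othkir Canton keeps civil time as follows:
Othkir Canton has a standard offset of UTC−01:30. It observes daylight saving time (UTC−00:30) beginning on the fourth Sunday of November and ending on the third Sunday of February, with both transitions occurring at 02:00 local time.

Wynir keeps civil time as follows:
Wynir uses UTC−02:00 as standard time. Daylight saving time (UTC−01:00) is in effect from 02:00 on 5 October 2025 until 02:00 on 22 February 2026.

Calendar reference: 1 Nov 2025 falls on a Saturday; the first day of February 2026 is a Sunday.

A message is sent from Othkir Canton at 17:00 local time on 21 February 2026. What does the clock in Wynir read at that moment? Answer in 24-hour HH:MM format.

17:30

1 November 2025 is a Saturday, so the first Sunday is November 2 and the fourth is November 23.
1 February 2026 is a Sunday, so the first Sunday is February 1 and the third is February 15.
Daylight saving runs 23 November 2025 – 15 February 2026; 21 February 2026 is outside that window, so Othkir Canton is on standard time at UTC−01:30.
17:00 Othkir Canton + 1h30m = 18:30 UTC.
At the standard offset (UTC−02:00), 18:30 UTC − 2h = 16:30 Wynir standard time.
Daylight saving runs 5 October 2025 – 22 February 2026; the standard-time date in Wynir, 21 February 2026, is inside that window, so Wynir is at UTC−01:00.
18:30 UTC − 1h = 17:30 Wynir.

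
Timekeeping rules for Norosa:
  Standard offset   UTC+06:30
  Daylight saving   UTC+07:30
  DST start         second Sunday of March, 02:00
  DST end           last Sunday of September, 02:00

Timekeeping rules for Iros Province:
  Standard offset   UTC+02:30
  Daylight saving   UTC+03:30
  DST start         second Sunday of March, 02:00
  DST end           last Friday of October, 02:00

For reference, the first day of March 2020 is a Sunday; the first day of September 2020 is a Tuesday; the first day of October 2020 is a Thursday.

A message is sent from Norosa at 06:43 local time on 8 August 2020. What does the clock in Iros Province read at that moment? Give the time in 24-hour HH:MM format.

1 March 2020 is a Sunday, so the first Sunday is March 1 and the second is March 8.
1 September 2020 is a Tuesday, so Sundays fall on 6, 13, 20, 27; the last is September 27.
Daylight saving runs 8 March – 27 September; 8 August 2020 is inside that window, so Norosa is at UTC+07:30.
06:43 Norosa − 7h30m = 23:13 UTC (rolling into the previous day, 7 August 2020).
1 March 2020 is a Sunday, so the first Sunday is March 1 and the second is March 8.
1 October 2020 is a Thursday, so Fridays fall on 2, 9, 16, 23, 30; the last is October 30.
At the standard offset (UTC+02:30), 23:13 UTC + 2h30m = 01:43 Iros Province standard time (rolling into the next day, 8 August 2020).
The standard-time date in Iros Province, 8 August 2020, falls between 8 March and 30 October, so daylight saving is in effect and Iros Province is at UTC+03:30.
23:13 UTC + 3h30m = 02:43 Iros Province (rolling into the next day, 8 August 2020).

02:43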